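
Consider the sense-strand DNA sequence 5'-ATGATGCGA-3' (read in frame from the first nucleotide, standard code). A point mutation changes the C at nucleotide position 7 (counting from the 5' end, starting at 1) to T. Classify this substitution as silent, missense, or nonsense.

nonsense

Position 7 falls in codon 3: CGA → Arg.
After the substitution the codon is TGA → Stop.
The new codon is a stop codon, so this is a nonsense mutation.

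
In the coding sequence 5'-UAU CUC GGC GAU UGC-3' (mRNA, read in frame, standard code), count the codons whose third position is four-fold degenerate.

2

Codon 1 UAU (Tyr): third position 2-fold.
Codon 2 CUC (Leu): third position 4-fold.
Codon 3 GGC (Gly): third position 4-fold.
Codon 4 GAU (Asp): third position 2-fold.
Codon 5 UGC (Cys): third position 2-fold.
Four-fold degenerate third positions: 2.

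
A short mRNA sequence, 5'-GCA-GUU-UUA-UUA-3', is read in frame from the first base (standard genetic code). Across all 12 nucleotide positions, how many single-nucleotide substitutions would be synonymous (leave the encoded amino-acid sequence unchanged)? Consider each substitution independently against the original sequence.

Codon 1 (GCA, Ala): 3 synonymous substitutions.
Codon 2 (GUU, Val): 3 synonymous substitutions.
Codon 3 (UUA, Leu): 2 synonymous substitutions.
Codon 4 (UUA, Leu): 2 synonymous substitutions.
Total: 3 + 3 + 2 + 2 = 10.

10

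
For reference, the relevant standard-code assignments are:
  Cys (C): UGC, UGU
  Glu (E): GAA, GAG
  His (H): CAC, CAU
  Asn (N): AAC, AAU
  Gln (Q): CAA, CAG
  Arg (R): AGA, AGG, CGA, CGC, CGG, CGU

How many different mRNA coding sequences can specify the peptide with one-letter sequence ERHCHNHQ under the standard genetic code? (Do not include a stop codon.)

768

Glu: 2 codons.
Arg: 6 codons.
His: 2 codons.
Cys: 2 codons.
His: 2 codons.
Asn: 2 codons.
His: 2 codons.
Gln: 2 codons.
2 × 6 × 2 × 2 × 2 × 2 × 2 × 2 = 768.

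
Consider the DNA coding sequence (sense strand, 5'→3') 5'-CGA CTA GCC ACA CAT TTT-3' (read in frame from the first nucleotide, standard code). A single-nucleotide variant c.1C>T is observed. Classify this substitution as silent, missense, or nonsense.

nonsense

Position 1 falls in codon 1: CGA → Arg.
After the substitution the codon is TGA → Stop.
The new codon is a stop codon, so this is a nonsense mutation.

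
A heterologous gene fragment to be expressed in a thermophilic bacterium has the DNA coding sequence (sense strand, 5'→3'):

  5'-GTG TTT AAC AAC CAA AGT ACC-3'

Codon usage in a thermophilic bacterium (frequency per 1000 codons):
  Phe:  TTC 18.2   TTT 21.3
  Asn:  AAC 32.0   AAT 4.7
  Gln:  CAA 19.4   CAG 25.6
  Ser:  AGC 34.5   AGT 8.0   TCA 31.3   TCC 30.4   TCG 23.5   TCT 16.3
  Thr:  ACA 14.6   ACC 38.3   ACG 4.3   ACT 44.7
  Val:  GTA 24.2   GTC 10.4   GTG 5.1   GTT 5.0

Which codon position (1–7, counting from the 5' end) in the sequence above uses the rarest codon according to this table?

1

Codon 1 GTG (Val): 5.1 per 1000.
Codon 2 TTT (Phe): 21.3 per 1000.
Codon 3 AAC (Asn): 32.0 per 1000.
Codon 4 AAC (Asn): 32.0 per 1000.
Codon 5 CAA (Gln): 19.4 per 1000.
Codon 6 AGT (Ser): 8.0 per 1000.
Codon 7 ACC (Thr): 38.3 per 1000.
Lowest frequency is 5.1 at codon 1.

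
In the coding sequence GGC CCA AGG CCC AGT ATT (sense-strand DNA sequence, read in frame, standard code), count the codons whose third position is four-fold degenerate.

3

Codon 1 GGC (Gly): third position 4-fold.
Codon 2 CCA (Pro): third position 4-fold.
Codon 3 AGG (Arg): third position 2-fold.
Codon 4 CCC (Pro): third position 4-fold.
Codon 5 AGT (Ser): third position 2-fold.
Codon 6 ATT (Ile): third position 3-fold.
Four-fold degenerate third positions: 3.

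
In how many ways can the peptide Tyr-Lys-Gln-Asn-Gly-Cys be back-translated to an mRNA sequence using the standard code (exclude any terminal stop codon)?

Tyr: 2 codons.
Lys: 2 codons.
Gln: 2 codons.
Asn: 2 codons.
Gly: 4 codons.
Cys: 2 codons.
2 × 2 × 2 × 2 × 4 × 2 = 128.

128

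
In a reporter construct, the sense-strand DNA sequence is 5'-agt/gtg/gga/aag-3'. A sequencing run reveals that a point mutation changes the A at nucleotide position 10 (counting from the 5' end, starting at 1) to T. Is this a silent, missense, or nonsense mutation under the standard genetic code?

Position 10 falls in codon 4: AAG → Lys.
After the substitution the codon is TAG → Stop.
The new codon is a stop codon, so this is a nonsense mutation.

nonsense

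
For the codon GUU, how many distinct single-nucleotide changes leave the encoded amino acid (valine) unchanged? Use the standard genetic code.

Position 1: none → 0 synonymous.
Position 2: none → 0 synonymous.
Position 3: GUC, GUA, GUG → 3 synonymous.
Total: 0 + 0 + 3 = 3.

3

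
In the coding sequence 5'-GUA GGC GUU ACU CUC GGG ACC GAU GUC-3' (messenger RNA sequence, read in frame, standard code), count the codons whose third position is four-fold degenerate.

Codon 1 GUA (Val): third position 4-fold.
Codon 2 GGC (Gly): third position 4-fold.
Codon 3 GUU (Val): third position 4-fold.
Codon 4 ACU (Thr): third position 4-fold.
Codon 5 CUC (Leu): third position 4-fold.
Codon 6 GGG (Gly): third position 4-fold.
Codon 7 ACC (Thr): third position 4-fold.
Codon 8 GAU (Asp): third position 2-fold.
Codon 9 GUC (Val): third position 4-fold.
Four-fold degenerate third positions: 8.

8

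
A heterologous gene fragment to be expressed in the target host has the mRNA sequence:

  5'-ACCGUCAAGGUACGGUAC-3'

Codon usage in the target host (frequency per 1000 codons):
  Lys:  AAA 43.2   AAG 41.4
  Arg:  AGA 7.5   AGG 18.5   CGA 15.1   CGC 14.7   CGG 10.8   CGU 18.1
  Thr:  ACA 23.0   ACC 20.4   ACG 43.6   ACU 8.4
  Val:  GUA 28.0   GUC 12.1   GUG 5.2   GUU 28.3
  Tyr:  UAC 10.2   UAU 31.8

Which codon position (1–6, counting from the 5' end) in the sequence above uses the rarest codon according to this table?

Codon 1 ACC (Thr): 20.4 per 1000.
Codon 2 GUC (Val): 12.1 per 1000.
Codon 3 AAG (Lys): 41.4 per 1000.
Codon 4 GUA (Val): 28.0 per 1000.
Codon 5 CGG (Arg): 10.8 per 1000.
Codon 6 UAC (Tyr): 10.2 per 1000.
Lowest frequency is 10.2 at codon 6.

6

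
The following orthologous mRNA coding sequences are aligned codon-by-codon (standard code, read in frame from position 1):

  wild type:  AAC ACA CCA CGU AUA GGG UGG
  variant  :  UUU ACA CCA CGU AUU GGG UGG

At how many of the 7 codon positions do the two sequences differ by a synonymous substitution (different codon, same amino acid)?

Codon 1: AAC Asn / UUU Phe — nonsynonymous.
Codon 2: ACA Thr / ACA Thr — identical.
Codon 3: CCA Pro / CCA Pro — identical.
Codon 4: CGU Arg / CGU Arg — identical.
Codon 5: AUA Ile / AUU Ile — synonymous.
Codon 6: GGG Gly / GGG Gly — identical.
Codon 7: UGG Trp / UGG Trp — identical.
Synonymous differences: 1.

1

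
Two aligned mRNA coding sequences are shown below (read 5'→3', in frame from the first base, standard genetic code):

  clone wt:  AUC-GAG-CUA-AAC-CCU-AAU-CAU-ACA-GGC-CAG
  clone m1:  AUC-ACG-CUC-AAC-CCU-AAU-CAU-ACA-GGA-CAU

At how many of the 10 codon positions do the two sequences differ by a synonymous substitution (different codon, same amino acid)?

2

Codon 1: AUC Ile / AUC Ile — identical.
Codon 2: GAG Glu / ACG Thr — nonsynonymous.
Codon 3: CUA Leu / CUC Leu — synonymous.
Codon 4: AAC Asn / AAC Asn — identical.
Codon 5: CCU Pro / CCU Pro — identical.
Codon 6: AAU Asn / AAU Asn — identical.
Codon 7: CAU His / CAU His — identical.
Codon 8: ACA Thr / ACA Thr — identical.
Codon 9: GGC Gly / GGA Gly — synonymous.
Codon 10: CAG Gln / CAU His — nonsynonymous.
Synonymous differences: 2.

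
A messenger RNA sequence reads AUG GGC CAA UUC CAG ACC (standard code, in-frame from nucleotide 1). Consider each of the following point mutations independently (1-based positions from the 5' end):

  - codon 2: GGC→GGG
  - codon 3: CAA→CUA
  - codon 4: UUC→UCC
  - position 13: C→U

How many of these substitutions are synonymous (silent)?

1

Codon 2: GGC (Gly) → GGG (Gly) — synonymous.
Codon 3: CAA (Gln) → CUA (Leu) — missense.
Codon 4: UUC (Phe) → UCC (Ser) — missense.
Codon 5: CAG (Gln) → UAG (Stop) — nonsense.
Synonymous: 1 of 4.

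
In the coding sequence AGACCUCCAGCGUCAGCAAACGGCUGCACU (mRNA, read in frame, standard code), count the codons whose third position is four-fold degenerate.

Codon 1 AGA (Arg): third position 2-fold.
Codon 2 CCU (Pro): third position 4-fold.
Codon 3 CCA (Pro): third position 4-fold.
Codon 4 GCG (Ala): third position 4-fold.
Codon 5 UCA (Ser): third position 4-fold.
Codon 6 GCA (Ala): third position 4-fold.
Codon 7 AAC (Asn): third position 2-fold.
Codon 8 GGC (Gly): third position 4-fold.
Codon 9 UGC (Cys): third position 2-fold.
Codon 10 ACU (Thr): third position 4-fold.
Four-fold degenerate third positions: 7.

7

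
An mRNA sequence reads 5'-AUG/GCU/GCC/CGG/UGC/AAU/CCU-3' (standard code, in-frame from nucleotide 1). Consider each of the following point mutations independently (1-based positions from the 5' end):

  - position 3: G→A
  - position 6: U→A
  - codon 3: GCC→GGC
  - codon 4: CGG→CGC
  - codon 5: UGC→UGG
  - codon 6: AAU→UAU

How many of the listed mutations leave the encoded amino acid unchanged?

Codon 1: AUG (Met) → AUA (Ile) — missense.
Codon 2: GCU (Ala) → GCA (Ala) — synonymous.
Codon 3: GCC (Ala) → GGC (Gly) — missense.
Codon 4: CGG (Arg) → CGC (Arg) — synonymous.
Codon 5: UGC (Cys) → UGG (Trp) — missense.
Codon 6: AAU (Asn) → UAU (Tyr) — missense.
Synonymous: 2 of 6.

2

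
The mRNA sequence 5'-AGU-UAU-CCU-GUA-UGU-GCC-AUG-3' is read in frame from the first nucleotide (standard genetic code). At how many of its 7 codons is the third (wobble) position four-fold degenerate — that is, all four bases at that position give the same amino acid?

3

Codon 1 AGU (Ser): third position 2-fold.
Codon 2 UAU (Tyr): third position 2-fold.
Codon 3 CCU (Pro): third position 4-fold.
Codon 4 GUA (Val): third position 4-fold.
Codon 5 UGU (Cys): third position 2-fold.
Codon 6 GCC (Ala): third position 4-fold.
Codon 7 AUG (Met): third position 1-fold.
Four-fold degenerate third positions: 3.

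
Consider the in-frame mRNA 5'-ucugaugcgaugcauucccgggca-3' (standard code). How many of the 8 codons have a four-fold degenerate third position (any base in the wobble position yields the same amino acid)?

5

Codon 1 UCU (Ser): third position 4-fold.
Codon 2 GAU (Asp): third position 2-fold.
Codon 3 GCG (Ala): third position 4-fold.
Codon 4 AUG (Met): third position 1-fold.
Codon 5 CAU (His): third position 2-fold.
Codon 6 UCC (Ser): third position 4-fold.
Codon 7 CGG (Arg): third position 4-fold.
Codon 8 GCA (Ala): third position 4-fold.
Four-fold degenerate third positions: 5.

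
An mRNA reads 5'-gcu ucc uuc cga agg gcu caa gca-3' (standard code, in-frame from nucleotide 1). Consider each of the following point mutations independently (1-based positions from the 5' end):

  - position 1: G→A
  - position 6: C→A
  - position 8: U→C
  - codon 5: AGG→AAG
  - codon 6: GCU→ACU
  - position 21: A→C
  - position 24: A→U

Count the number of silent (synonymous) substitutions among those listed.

Codon 1: GCU (Ala) → ACU (Thr) — missense.
Codon 2: UCC (Ser) → UCA (Ser) — synonymous.
Codon 3: UUC (Phe) → UCC (Ser) — missense.
Codon 5: AGG (Arg) → AAG (Lys) — missense.
Codon 6: GCU (Ala) → ACU (Thr) — missense.
Codon 7: CAA (Gln) → CAC (His) — missense.
Codon 8: GCA (Ala) → GCU (Ala) — synonymous.
Synonymous: 2 of 7.

2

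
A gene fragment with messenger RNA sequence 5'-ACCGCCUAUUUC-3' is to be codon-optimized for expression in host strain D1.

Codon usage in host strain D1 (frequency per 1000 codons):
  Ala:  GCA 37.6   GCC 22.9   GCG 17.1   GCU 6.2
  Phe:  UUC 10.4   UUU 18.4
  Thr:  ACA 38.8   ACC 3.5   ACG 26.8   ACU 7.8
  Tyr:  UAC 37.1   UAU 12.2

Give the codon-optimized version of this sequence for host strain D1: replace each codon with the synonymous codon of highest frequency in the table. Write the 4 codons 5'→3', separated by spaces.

ACA GCA UAC UUU

Codon 1 (Thr): best is ACA at 38.8.
Codon 2 (Ala): best is GCA at 37.6.
Codon 3 (Tyr): best is UAC at 37.1.
Codon 4 (Phe): best is UUU at 18.4.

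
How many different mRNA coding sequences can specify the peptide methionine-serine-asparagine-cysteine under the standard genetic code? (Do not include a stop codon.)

Met: 1 codon.
Ser: 6 codons.
Asn: 2 codons.
Cys: 2 codons.
1 × 6 × 2 × 2 = 24.

24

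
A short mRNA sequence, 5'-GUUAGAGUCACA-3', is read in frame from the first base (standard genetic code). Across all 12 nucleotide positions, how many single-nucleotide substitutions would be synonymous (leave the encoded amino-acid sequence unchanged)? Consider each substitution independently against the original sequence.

11

Codon 1 (GUU, Val): 3 synonymous substitutions.
Codon 2 (AGA, Arg): 2 synonymous substitutions.
Codon 3 (GUC, Val): 3 synonymous substitutions.
Codon 4 (ACA, Thr): 3 synonymous substitutions.
Total: 3 + 2 + 3 + 3 = 11.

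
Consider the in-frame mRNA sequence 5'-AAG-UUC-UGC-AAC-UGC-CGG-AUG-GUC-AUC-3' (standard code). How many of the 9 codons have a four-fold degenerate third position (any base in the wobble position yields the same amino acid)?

2

Codon 1 AAG (Lys): third position 2-fold.
Codon 2 UUC (Phe): third position 2-fold.
Codon 3 UGC (Cys): third position 2-fold.
Codon 4 AAC (Asn): third position 2-fold.
Codon 5 UGC (Cys): third position 2-fold.
Codon 6 CGG (Arg): third position 4-fold.
Codon 7 AUG (Met): third position 1-fold.
Codon 8 GUC (Val): third position 4-fold.
Codon 9 AUC (Ile): third position 3-fold.
Four-fold degenerate third positions: 2.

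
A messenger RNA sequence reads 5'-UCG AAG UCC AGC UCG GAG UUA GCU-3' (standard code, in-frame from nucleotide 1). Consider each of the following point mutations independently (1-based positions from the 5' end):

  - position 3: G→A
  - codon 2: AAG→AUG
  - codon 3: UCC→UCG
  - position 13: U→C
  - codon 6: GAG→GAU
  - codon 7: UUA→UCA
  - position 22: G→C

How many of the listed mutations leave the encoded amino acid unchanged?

2

Codon 1: UCG (Ser) → UCA (Ser) — synonymous.
Codon 2: AAG (Lys) → AUG (Met) — missense.
Codon 3: UCC (Ser) → UCG (Ser) — synonymous.
Codon 5: UCG (Ser) → CCG (Pro) — missense.
Codon 6: GAG (Glu) → GAU (Asp) — missense.
Codon 7: UUA (Leu) → UCA (Ser) — missense.
Codon 8: GCU (Ala) → CCU (Pro) — missense.
Synonymous: 2 of 7.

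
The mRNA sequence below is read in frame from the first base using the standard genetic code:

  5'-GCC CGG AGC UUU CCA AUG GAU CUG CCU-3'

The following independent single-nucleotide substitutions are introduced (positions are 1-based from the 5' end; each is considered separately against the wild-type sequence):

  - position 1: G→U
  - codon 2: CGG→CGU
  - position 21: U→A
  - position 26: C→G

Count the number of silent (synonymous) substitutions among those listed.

1

Codon 1: GCC (Ala) → UCC (Ser) — missense.
Codon 2: CGG (Arg) → CGU (Arg) — synonymous.
Codon 7: GAU (Asp) → GAA (Glu) — missense.
Codon 9: CCU (Pro) → CGU (Arg) — missense.
Synonymous: 1 of 4.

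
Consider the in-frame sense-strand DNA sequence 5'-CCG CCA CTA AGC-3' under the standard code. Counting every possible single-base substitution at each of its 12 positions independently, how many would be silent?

Codon 1 (CCG, Pro): 3 synonymous substitutions.
Codon 2 (CCA, Pro): 3 synonymous substitutions.
Codon 3 (CTA, Leu): 4 synonymous substitutions.
Codon 4 (AGC, Ser): 1 synonymous substitution.
Total: 3 + 3 + 4 + 1 = 11.

11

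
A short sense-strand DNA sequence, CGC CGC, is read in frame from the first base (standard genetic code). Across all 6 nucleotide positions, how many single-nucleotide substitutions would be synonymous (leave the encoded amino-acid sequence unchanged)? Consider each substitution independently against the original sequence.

Codon 1 (CGC, Arg): 3 synonymous substitutions.
Codon 2 (CGC, Arg): 3 synonymous substitutions.
Total: 3 + 3 = 6.

6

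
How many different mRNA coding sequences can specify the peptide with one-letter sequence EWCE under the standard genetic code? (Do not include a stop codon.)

Glu: 2 codons.
Trp: 1 codon.
Cys: 2 codons.
Glu: 2 codons.
2 × 1 × 2 × 2 = 8.

8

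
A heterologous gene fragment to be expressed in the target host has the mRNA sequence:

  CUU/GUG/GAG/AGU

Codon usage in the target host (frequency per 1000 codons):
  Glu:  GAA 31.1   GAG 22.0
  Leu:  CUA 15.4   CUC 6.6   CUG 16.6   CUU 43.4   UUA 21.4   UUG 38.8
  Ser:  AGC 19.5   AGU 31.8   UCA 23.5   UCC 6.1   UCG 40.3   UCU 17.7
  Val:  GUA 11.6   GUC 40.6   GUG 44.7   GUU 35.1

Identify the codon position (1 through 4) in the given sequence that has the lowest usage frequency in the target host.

Codon 1 CUU (Leu): 43.4 per 1000.
Codon 2 GUG (Val): 44.7 per 1000.
Codon 3 GAG (Glu): 22.0 per 1000.
Codon 4 AGU (Ser): 31.8 per 1000.
Lowest frequency is 22.0 at codon 3.

3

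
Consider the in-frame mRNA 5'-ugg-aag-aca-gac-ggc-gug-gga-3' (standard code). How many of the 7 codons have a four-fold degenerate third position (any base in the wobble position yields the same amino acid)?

Codon 1 UGG (Trp): third position 1-fold.
Codon 2 AAG (Lys): third position 2-fold.
Codon 3 ACA (Thr): third position 4-fold.
Codon 4 GAC (Asp): third position 2-fold.
Codon 5 GGC (Gly): third position 4-fold.
Codon 6 GUG (Val): third position 4-fold.
Codon 7 GGA (Gly): third position 4-fold.
Four-fold degenerate third positions: 4.

4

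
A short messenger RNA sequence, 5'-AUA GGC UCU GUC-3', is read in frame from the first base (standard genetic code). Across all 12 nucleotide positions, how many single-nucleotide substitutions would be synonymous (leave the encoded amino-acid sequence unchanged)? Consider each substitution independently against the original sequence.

Codon 1 (AUA, Ile): 2 synonymous substitutions.
Codon 2 (GGC, Gly): 3 synonymous substitutions.
Codon 3 (UCU, Ser): 3 synonymous substitutions.
Codon 4 (GUC, Val): 3 synonymous substitutions.
Total: 2 + 3 + 3 + 3 = 11.

11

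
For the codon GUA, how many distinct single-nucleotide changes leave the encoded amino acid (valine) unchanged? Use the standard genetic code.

3

Position 1: none → 0 synonymous.
Position 2: none → 0 synonymous.
Position 3: GUU, GUC, GUG → 3 synonymous.
Total: 0 + 0 + 3 = 3.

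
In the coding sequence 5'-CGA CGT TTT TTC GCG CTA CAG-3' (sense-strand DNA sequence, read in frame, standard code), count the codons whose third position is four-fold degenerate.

Codon 1 CGA (Arg): third position 4-fold.
Codon 2 CGT (Arg): third position 4-fold.
Codon 3 TTT (Phe): third position 2-fold.
Codon 4 TTC (Phe): third position 2-fold.
Codon 5 GCG (Ala): third position 4-fold.
Codon 6 CTA (Leu): third position 4-fold.
Codon 7 CAG (Gln): third position 2-fold.
Four-fold degenerate third positions: 4.

4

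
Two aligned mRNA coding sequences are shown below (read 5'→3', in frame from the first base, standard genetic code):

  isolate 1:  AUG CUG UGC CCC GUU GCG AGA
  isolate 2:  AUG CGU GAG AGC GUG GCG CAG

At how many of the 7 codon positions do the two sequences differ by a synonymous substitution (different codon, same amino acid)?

Codon 1: AUG Met / AUG Met — identical.
Codon 2: CUG Leu / CGU Arg — nonsynonymous.
Codon 3: UGC Cys / GAG Glu — nonsynonymous.
Codon 4: CCC Pro / AGC Ser — nonsynonymous.
Codon 5: GUU Val / GUG Val — synonymous.
Codon 6: GCG Ala / GCG Ala — identical.
Codon 7: AGA Arg / CAG Gln — nonsynonymous.
Synonymous differences: 1.

1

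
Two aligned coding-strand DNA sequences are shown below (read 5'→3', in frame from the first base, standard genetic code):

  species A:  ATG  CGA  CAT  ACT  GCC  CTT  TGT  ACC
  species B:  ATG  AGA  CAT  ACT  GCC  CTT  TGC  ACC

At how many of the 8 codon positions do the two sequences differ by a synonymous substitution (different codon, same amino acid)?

Codon 1: ATG Met / ATG Met — identical.
Codon 2: CGA Arg / AGA Arg — synonymous.
Codon 3: CAT His / CAT His — identical.
Codon 4: ACT Thr / ACT Thr — identical.
Codon 5: GCC Ala / GCC Ala — identical.
Codon 6: CTT Leu / CTT Leu — identical.
Codon 7: TGT Cys / TGC Cys — synonymous.
Codon 8: ACC Thr / ACC Thr — identical.
Synonymous differences: 2.

2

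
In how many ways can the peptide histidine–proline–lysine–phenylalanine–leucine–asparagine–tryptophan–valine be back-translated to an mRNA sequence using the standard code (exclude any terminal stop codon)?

His: 2 codons.
Pro: 4 codons.
Lys: 2 codons.
Phe: 2 codons.
Leu: 6 codons.
Asn: 2 codons.
Trp: 1 codon.
Val: 4 codons.
2 × 4 × 2 × 2 × 6 × 2 × 1 × 4 = 1536.

1536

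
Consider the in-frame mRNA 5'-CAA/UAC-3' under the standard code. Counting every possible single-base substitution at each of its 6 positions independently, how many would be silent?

Codon 1 (CAA, Gln): 1 synonymous substitution.
Codon 2 (UAC, Tyr): 1 synonymous substitution.
Total: 1 + 1 = 2.

2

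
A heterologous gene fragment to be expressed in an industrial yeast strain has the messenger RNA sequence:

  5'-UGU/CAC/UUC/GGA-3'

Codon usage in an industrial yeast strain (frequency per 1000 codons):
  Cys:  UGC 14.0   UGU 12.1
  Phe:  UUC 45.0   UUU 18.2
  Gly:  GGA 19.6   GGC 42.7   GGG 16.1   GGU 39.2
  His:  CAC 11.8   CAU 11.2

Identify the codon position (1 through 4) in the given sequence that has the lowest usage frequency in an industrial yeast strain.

2

Codon 1 UGU (Cys): 12.1 per 1000.
Codon 2 CAC (His): 11.8 per 1000.
Codon 3 UUC (Phe): 45.0 per 1000.
Codon 4 GGA (Gly): 19.6 per 1000.
Lowest frequency is 11.8 at codon 2.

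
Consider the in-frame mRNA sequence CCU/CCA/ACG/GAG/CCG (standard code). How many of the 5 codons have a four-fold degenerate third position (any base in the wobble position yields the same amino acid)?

4

Codon 1 CCU (Pro): third position 4-fold.
Codon 2 CCA (Pro): third position 4-fold.
Codon 3 ACG (Thr): third position 4-fold.
Codon 4 GAG (Glu): third position 2-fold.
Codon 5 CCG (Pro): third position 4-fold.
Four-fold degenerate third positions: 4.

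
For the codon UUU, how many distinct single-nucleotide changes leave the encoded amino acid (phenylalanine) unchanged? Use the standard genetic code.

1

Position 1: none → 0 synonymous.
Position 2: none → 0 synonymous.
Position 3: UUC → 1 synonymous.
Total: 0 + 0 + 1 = 1.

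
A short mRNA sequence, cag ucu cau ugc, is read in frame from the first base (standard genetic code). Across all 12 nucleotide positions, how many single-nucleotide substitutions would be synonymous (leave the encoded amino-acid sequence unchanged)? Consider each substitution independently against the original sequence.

6

Codon 1 (CAG, Gln): 1 synonymous substitution.
Codon 2 (UCU, Ser): 3 synonymous substitutions.
Codon 3 (CAU, His): 1 synonymous substitution.
Codon 4 (UGC, Cys): 1 synonymous substitution.
Total: 1 + 3 + 1 + 1 = 6.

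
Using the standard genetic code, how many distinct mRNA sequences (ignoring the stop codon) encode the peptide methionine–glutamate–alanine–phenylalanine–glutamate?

32

Met: 1 codon.
Glu: 2 codons.
Ala: 4 codons.
Phe: 2 codons.
Glu: 2 codons.
1 × 2 × 4 × 2 × 2 = 32.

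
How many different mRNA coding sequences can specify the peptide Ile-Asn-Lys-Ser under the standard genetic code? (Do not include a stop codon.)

Ile: 3 codons.
Asn: 2 codons.
Lys: 2 codons.
Ser: 6 codons.
3 × 2 × 2 × 6 = 72.

72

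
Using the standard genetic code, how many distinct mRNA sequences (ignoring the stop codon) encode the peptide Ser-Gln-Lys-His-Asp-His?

192

Ser: 6 codons.
Gln: 2 codons.
Lys: 2 codons.
His: 2 codons.
Asp: 2 codons.
His: 2 codons.
6 × 2 × 2 × 2 × 2 × 2 = 192.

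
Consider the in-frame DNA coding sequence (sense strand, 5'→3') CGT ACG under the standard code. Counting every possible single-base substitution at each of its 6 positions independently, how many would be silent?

6

Codon 1 (CGT, Arg): 3 synonymous substitutions.
Codon 2 (ACG, Thr): 3 synonymous substitutions.
Total: 3 + 3 = 6.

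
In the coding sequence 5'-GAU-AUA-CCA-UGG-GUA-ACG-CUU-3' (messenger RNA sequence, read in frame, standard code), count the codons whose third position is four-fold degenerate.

Codon 1 GAU (Asp): third position 2-fold.
Codon 2 AUA (Ile): third position 3-fold.
Codon 3 CCA (Pro): third position 4-fold.
Codon 4 UGG (Trp): third position 1-fold.
Codon 5 GUA (Val): third position 4-fold.
Codon 6 ACG (Thr): third position 4-fold.
Codon 7 CUU (Leu): third position 4-fold.
Four-fold degenerate third positions: 4.

4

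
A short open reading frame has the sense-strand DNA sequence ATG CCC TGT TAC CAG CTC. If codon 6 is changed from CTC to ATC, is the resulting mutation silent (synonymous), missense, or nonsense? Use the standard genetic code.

Position 16 falls in codon 6: CTC → Leu.
After the substitution the codon is ATC → Ile.
Leu ≠ Ile, so this is a missense mutation.

missense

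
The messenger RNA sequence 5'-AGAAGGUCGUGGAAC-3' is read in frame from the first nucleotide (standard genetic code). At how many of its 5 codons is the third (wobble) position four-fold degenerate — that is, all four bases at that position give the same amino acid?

1

Codon 1 AGA (Arg): third position 2-fold.
Codon 2 AGG (Arg): third position 2-fold.
Codon 3 UCG (Ser): third position 4-fold.
Codon 4 UGG (Trp): third position 1-fold.
Codon 5 AAC (Asn): third position 2-fold.
Four-fold degenerate third positions: 1.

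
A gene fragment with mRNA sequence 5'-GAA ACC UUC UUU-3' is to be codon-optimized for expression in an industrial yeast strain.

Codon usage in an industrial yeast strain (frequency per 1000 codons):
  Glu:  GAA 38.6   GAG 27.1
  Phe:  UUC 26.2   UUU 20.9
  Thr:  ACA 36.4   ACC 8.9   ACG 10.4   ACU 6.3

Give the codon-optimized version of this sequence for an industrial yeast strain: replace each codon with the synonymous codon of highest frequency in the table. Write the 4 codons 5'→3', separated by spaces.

Codon 1 (Glu): best is GAA at 38.6.
Codon 2 (Thr): best is ACA at 36.4.
Codon 3 (Phe): best is UUC at 26.2.
Codon 4 (Phe): best is UUC at 26.2.

GAA ACA UUC UUC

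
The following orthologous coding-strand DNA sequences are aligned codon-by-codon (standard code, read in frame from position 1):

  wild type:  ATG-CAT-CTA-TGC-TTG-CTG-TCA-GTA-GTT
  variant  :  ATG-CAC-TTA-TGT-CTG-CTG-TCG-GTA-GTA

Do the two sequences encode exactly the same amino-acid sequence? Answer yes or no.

Codon 1: ATG Met / ATG Met — identical.
Codon 2: CAT His / CAC His — synonymous.
Codon 3: CTA Leu / TTA Leu — synonymous.
Codon 4: TGC Cys / TGT Cys — synonymous.
Codon 5: TTG Leu / CTG Leu — synonymous.
Codon 6: CTG Leu / CTG Leu — identical.
Codon 7: TCA Ser / TCG Ser — synonymous.
Codon 8: GTA Val / GTA Val — identical.
Codon 9: GTT Val / GTA Val — synonymous.
Nonsynonymous differences: 0 → same protein.

yes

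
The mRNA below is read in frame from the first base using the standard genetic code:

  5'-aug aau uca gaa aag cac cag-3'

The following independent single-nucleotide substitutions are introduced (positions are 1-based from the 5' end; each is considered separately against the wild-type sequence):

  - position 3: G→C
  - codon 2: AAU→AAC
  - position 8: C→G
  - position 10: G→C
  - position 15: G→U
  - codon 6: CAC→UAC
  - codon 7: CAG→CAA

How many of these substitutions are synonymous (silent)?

Codon 1: AUG (Met) → AUC (Ile) — missense.
Codon 2: AAU (Asn) → AAC (Asn) — synonymous.
Codon 3: UCA (Ser) → UGA (Stop) — nonsense.
Codon 4: GAA (Glu) → CAA (Gln) — missense.
Codon 5: AAG (Lys) → AAU (Asn) — missense.
Codon 6: CAC (His) → UAC (Tyr) — missense.
Codon 7: CAG (Gln) → CAA (Gln) — synonymous.
Synonymous: 2 of 7.

2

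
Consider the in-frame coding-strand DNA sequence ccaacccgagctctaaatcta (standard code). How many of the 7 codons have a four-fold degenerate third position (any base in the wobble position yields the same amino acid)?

6

Codon 1 CCA (Pro): third position 4-fold.
Codon 2 ACC (Thr): third position 4-fold.
Codon 3 CGA (Arg): third position 4-fold.
Codon 4 GCT (Ala): third position 4-fold.
Codon 5 CTA (Leu): third position 4-fold.
Codon 6 AAT (Asn): third position 2-fold.
Codon 7 CTA (Leu): third position 4-fold.
Four-fold degenerate third positions: 6.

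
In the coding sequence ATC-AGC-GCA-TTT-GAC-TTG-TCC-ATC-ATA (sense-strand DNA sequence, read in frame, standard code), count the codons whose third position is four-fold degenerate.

2

Codon 1 ATC (Ile): third position 3-fold.
Codon 2 AGC (Ser): third position 2-fold.
Codon 3 GCA (Ala): third position 4-fold.
Codon 4 TTT (Phe): third position 2-fold.
Codon 5 GAC (Asp): third position 2-fold.
Codon 6 TTG (Leu): third position 2-fold.
Codon 7 TCC (Ser): third position 4-fold.
Codon 8 ATC (Ile): third position 3-fold.
Codon 9 ATA (Ile): third position 3-fold.
Four-fold degenerate third positions: 2.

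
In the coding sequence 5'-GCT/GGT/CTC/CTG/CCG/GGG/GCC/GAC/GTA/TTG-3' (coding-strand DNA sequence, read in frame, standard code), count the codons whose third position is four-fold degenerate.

Codon 1 GCT (Ala): third position 4-fold.
Codon 2 GGT (Gly): third position 4-fold.
Codon 3 CTC (Leu): third position 4-fold.
Codon 4 CTG (Leu): third position 4-fold.
Codon 5 CCG (Pro): third position 4-fold.
Codon 6 GGG (Gly): third position 4-fold.
Codon 7 GCC (Ala): third position 4-fold.
Codon 8 GAC (Asp): third position 2-fold.
Codon 9 GTA (Val): third position 4-fold.
Codon 10 TTG (Leu): third position 2-fold.
Four-fold degenerate third positions: 8.

8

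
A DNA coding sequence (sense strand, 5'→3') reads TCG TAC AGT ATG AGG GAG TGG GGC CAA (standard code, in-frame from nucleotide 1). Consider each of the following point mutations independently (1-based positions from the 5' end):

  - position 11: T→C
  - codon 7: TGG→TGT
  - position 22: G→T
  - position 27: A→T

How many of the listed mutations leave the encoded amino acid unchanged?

0

Codon 4: ATG (Met) → ACG (Thr) — missense.
Codon 7: TGG (Trp) → TGT (Cys) — missense.
Codon 8: GGC (Gly) → TGC (Cys) — missense.
Codon 9: CAA (Gln) → CAT (His) — missense.
Synonymous: 0 of 4.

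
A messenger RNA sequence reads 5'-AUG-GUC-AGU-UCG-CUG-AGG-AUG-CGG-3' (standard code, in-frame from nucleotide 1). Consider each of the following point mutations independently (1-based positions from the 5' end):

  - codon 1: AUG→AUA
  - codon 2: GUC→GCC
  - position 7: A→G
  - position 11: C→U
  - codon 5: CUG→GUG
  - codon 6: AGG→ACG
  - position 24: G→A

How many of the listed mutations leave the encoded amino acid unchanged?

Codon 1: AUG (Met) → AUA (Ile) — missense.
Codon 2: GUC (Val) → GCC (Ala) — missense.
Codon 3: AGU (Ser) → GGU (Gly) — missense.
Codon 4: UCG (Ser) → UUG (Leu) — missense.
Codon 5: CUG (Leu) → GUG (Val) — missense.
Codon 6: AGG (Arg) → ACG (Thr) — missense.
Codon 8: CGG (Arg) → CGA (Arg) — synonymous.
Synonymous: 1 of 7.

1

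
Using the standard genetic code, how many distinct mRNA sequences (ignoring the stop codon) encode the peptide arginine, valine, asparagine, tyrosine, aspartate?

Arg: 6 codons.
Val: 4 codons.
Asn: 2 codons.
Tyr: 2 codons.
Asp: 2 codons.
6 × 4 × 2 × 2 × 2 = 192.

192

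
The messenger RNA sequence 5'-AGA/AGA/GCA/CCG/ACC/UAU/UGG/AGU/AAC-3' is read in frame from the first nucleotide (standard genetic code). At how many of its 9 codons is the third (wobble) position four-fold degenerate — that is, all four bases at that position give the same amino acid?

Codon 1 AGA (Arg): third position 2-fold.
Codon 2 AGA (Arg): third position 2-fold.
Codon 3 GCA (Ala): third position 4-fold.
Codon 4 CCG (Pro): third position 4-fold.
Codon 5 ACC (Thr): third position 4-fold.
Codon 6 UAU (Tyr): third position 2-fold.
Codon 7 UGG (Trp): third position 1-fold.
Codon 8 AGU (Ser): third position 2-fold.
Codon 9 AAC (Asn): third position 2-fold.
Four-fold degenerate third positions: 3.

3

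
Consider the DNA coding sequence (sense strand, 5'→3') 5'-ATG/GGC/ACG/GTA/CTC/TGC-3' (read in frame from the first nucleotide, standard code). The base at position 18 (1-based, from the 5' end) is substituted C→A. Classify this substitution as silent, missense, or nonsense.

Position 18 falls in codon 6: TGC → Cys.
After the substitution the codon is TGA → Stop.
The new codon is a stop codon, so this is a nonsense mutation.

nonsense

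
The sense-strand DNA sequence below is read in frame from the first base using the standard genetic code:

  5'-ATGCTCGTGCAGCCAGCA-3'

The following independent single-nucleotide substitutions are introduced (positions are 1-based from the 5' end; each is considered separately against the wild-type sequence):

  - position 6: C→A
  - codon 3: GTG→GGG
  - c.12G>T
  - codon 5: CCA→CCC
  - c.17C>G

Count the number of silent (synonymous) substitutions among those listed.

Codon 2: CTC (Leu) → CTA (Leu) — synonymous.
Codon 3: GTG (Val) → GGG (Gly) — missense.
Codon 4: CAG (Gln) → CAT (His) — missense.
Codon 5: CCA (Pro) → CCC (Pro) — synonymous.
Codon 6: GCA (Ala) → GGA (Gly) — missense.
Synonymous: 2 of 5.

2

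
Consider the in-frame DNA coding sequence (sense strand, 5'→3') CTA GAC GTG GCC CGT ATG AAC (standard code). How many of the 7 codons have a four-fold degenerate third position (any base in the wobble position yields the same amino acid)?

4

Codon 1 CTA (Leu): third position 4-fold.
Codon 2 GAC (Asp): third position 2-fold.
Codon 3 GTG (Val): third position 4-fold.
Codon 4 GCC (Ala): third position 4-fold.
Codon 5 CGT (Arg): third position 4-fold.
Codon 6 ATG (Met): third position 1-fold.
Codon 7 AAC (Asn): third position 2-fold.
Four-fold degenerate third positions: 4.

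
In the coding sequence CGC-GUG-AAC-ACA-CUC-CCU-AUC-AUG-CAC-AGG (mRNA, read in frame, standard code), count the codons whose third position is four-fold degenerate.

5

Codon 1 CGC (Arg): third position 4-fold.
Codon 2 GUG (Val): third position 4-fold.
Codon 3 AAC (Asn): third position 2-fold.
Codon 4 ACA (Thr): third position 4-fold.
Codon 5 CUC (Leu): third position 4-fold.
Codon 6 CCU (Pro): third position 4-fold.
Codon 7 AUC (Ile): third position 3-fold.
Codon 8 AUG (Met): third position 1-fold.
Codon 9 CAC (His): third position 2-fold.
Codon 10 AGG (Arg): third position 2-fold.
Four-fold degenerate third positions: 5.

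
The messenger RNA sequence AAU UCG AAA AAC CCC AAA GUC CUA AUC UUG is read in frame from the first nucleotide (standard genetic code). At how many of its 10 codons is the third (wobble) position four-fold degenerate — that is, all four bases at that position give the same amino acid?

4

Codon 1 AAU (Asn): third position 2-fold.
Codon 2 UCG (Ser): third position 4-fold.
Codon 3 AAA (Lys): third position 2-fold.
Codon 4 AAC (Asn): third position 2-fold.
Codon 5 CCC (Pro): third position 4-fold.
Codon 6 AAA (Lys): third position 2-fold.
Codon 7 GUC (Val): third position 4-fold.
Codon 8 CUA (Leu): third position 4-fold.
Codon 9 AUC (Ile): third position 3-fold.
Codon 10 UUG (Leu): third position 2-fold.
Four-fold degenerate third positions: 4.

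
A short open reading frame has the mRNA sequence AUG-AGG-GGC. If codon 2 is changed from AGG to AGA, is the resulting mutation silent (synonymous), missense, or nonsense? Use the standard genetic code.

silent

Position 6 falls in codon 2: AGG → Arg.
After the substitution the codon is AGA → Arg.
Both encode Arg, so the change is synonymous.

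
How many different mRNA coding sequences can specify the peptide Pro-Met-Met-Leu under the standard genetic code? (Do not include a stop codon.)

Pro: 4 codons.
Met: 1 codon.
Met: 1 codon.
Leu: 6 codons.
4 × 1 × 1 × 6 = 24.

24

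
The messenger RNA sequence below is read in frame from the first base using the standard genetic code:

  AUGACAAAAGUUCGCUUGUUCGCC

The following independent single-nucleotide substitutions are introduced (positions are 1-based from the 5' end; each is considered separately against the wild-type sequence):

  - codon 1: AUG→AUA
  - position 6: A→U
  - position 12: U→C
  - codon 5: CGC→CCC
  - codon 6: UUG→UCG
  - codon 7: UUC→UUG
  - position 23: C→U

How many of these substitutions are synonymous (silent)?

Codon 1: AUG (Met) → AUA (Ile) — missense.
Codon 2: ACA (Thr) → ACU (Thr) — synonymous.
Codon 4: GUU (Val) → GUC (Val) — synonymous.
Codon 5: CGC (Arg) → CCC (Pro) — missense.
Codon 6: UUG (Leu) → UCG (Ser) — missense.
Codon 7: UUC (Phe) → UUG (Leu) — missense.
Codon 8: GCC (Ala) → GUC (Val) — missense.
Synonymous: 2 of 7.

2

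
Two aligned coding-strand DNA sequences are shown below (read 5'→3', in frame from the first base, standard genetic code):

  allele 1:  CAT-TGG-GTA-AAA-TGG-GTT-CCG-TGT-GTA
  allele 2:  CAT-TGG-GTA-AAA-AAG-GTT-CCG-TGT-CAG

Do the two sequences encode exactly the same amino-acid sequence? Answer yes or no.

Codon 1: CAT His / CAT His — identical.
Codon 2: TGG Trp / TGG Trp — identical.
Codon 3: GTA Val / GTA Val — identical.
Codon 4: AAA Lys / AAA Lys — identical.
Codon 5: TGG Trp / AAG Lys — nonsynonymous.
Codon 6: GTT Val / GTT Val — identical.
Codon 7: CCG Pro / CCG Pro — identical.
Codon 8: TGT Cys / TGT Cys — identical.
Codon 9: GTA Val / CAG Gln — nonsynonymous.
Nonsynonymous differences: 2 → different protein.

no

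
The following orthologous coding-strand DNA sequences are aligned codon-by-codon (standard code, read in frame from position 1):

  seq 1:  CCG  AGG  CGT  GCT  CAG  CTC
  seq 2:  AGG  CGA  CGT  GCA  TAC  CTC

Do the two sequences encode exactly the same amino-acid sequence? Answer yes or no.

Codon 1: CCG Pro / AGG Arg — nonsynonymous.
Codon 2: AGG Arg / CGA Arg — synonymous.
Codon 3: CGT Arg / CGT Arg — identical.
Codon 4: GCT Ala / GCA Ala — synonymous.
Codon 5: CAG Gln / TAC Tyr — nonsynonymous.
Codon 6: CTC Leu / CTC Leu — identical.
Nonsynonymous differences: 2 → different protein.

no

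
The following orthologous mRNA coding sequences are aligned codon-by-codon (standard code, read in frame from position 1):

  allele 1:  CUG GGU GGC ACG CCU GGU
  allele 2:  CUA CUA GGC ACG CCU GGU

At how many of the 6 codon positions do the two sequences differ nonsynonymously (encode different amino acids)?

1

Codon 1: CUG Leu / CUA Leu — synonymous.
Codon 2: GGU Gly / CUA Leu — nonsynonymous.
Codon 3: GGC Gly / GGC Gly — identical.
Codon 4: ACG Thr / ACG Thr — identical.
Codon 5: CCU Pro / CCU Pro — identical.
Codon 6: GGU Gly / GGU Gly — identical.
Nonsynonymous differences: 1.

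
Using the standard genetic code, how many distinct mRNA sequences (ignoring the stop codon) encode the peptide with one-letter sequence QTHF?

32

Gln: 2 codons.
Thr: 4 codons.
His: 2 codons.
Phe: 2 codons.
2 × 4 × 2 × 2 = 32.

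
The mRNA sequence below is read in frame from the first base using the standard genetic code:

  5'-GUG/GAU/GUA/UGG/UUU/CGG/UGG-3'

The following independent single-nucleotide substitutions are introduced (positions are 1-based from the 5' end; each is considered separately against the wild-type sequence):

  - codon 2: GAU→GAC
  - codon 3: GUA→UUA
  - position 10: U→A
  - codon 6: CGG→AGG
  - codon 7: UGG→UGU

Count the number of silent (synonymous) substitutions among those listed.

2

Codon 2: GAU (Asp) → GAC (Asp) — synonymous.
Codon 3: GUA (Val) → UUA (Leu) — missense.
Codon 4: UGG (Trp) → AGG (Arg) — missense.
Codon 6: CGG (Arg) → AGG (Arg) — synonymous.
Codon 7: UGG (Trp) → UGU (Cys) — missense.
Synonymous: 2 of 5.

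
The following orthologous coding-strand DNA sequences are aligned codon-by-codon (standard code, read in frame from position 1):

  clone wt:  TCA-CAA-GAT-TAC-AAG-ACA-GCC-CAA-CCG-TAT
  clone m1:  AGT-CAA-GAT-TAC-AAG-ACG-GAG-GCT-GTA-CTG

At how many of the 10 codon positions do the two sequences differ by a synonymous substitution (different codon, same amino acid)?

Codon 1: TCA Ser / AGT Ser — synonymous.
Codon 2: CAA Gln / CAA Gln — identical.
Codon 3: GAT Asp / GAT Asp — identical.
Codon 4: TAC Tyr / TAC Tyr — identical.
Codon 5: AAG Lys / AAG Lys — identical.
Codon 6: ACA Thr / ACG Thr — synonymous.
Codon 7: GCC Ala / GAG Glu — nonsynonymous.
Codon 8: CAA Gln / GCT Ala — nonsynonymous.
Codon 9: CCG Pro / GTA Val — nonsynonymous.
Codon 10: TAT Tyr / CTG Leu — nonsynonymous.
Synonymous differences: 2.

2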